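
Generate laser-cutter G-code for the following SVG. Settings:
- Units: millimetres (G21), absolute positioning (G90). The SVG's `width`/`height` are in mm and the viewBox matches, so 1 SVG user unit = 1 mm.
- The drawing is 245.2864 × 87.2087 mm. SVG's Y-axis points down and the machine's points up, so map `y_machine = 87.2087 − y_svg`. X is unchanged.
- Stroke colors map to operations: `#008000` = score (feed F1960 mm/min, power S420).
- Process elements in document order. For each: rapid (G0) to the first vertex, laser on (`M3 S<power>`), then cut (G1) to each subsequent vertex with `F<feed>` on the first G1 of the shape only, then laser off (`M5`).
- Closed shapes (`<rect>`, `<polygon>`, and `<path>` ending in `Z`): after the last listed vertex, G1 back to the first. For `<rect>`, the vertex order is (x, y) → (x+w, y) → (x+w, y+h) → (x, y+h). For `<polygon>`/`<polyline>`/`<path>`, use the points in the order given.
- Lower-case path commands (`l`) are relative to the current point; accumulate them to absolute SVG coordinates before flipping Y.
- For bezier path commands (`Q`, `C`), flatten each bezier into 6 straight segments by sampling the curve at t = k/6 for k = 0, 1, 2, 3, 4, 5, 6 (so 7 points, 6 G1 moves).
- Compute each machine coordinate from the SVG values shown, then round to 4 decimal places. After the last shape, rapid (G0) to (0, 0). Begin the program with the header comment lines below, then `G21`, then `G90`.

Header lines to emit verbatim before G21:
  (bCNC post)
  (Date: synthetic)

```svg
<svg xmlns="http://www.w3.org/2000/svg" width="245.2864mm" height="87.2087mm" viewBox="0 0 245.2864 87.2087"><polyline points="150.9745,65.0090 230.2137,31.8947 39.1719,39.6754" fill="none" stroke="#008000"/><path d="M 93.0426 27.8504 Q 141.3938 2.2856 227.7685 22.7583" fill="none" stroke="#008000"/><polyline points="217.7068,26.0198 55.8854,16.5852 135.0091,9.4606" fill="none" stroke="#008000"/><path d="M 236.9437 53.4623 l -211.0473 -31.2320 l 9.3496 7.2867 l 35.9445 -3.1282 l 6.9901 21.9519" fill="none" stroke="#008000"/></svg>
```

Since the viewBox matches the mm dimensions, user units are millimetres directly. The only transform is the Y-flip y_m = 87.2087 − y_svg.

Shape 1 is a open polyline drawn with `<polyline>`. Its stroke #008000 means score at S420, F1960. After flipping Y the toolpath is (150.9745,22.1997) → (230.2137,55.3140) → (39.1719,47.5333).

Shape 2 is a quadratic bezier drawn with `<path>`. Its stroke #008000 means score at S420, F1960. After flipping Y the toolpath is (93.0426,59.3583) → (110.2159,66.6011) → (129.5016,71.2862) → (150.8997,73.4137) → (174.4102,72.9836) → (200.0331,69.9958) → (227.7685,64.4504).

Shape 3 is a open polyline drawn with `<polyline>`. Its stroke #008000 means score at S420, F1960. After flipping Y the toolpath is (217.7068,61.1889) → (55.8854,70.6235) → (135.0091,77.7481).

Shape 4 is a open polyline drawn with `<path>`. Its stroke #008000 means score at S420, F1960. After flipping Y the toolpath is (236.9437,33.7464) → (25.8964,64.9784) → (35.2460,57.6917) → (71.1905,60.8199) → (78.1806,38.8680).

(bCNC post)
(Date: synthetic)
G21
G90
G0 X150.9745 Y22.1997
M3 S420
G1 X230.2137 Y55.3140 F1960
G1 X39.1719 Y47.5333
M5
G0 X93.0426 Y59.3583
M3 S420
G1 X110.2159 Y66.6011 F1960
G1 X129.5016 Y71.2862
G1 X150.8997 Y73.4137
G1 X174.4102 Y72.9836
G1 X200.0331 Y69.9958
G1 X227.7685 Y64.4504
M5
G0 X217.7068 Y61.1889
M3 S420
G1 X55.8854 Y70.6235 F1960
G1 X135.0091 Y77.7481
M5
G0 X236.9437 Y33.7464
M3 S420
G1 X25.8964 Y64.9784 F1960
G1 X35.2460 Y57.6917
G1 X71.1905 Y60.8199
G1 X78.1806 Y38.8680
M5
G0 X0.0000 Y0.0000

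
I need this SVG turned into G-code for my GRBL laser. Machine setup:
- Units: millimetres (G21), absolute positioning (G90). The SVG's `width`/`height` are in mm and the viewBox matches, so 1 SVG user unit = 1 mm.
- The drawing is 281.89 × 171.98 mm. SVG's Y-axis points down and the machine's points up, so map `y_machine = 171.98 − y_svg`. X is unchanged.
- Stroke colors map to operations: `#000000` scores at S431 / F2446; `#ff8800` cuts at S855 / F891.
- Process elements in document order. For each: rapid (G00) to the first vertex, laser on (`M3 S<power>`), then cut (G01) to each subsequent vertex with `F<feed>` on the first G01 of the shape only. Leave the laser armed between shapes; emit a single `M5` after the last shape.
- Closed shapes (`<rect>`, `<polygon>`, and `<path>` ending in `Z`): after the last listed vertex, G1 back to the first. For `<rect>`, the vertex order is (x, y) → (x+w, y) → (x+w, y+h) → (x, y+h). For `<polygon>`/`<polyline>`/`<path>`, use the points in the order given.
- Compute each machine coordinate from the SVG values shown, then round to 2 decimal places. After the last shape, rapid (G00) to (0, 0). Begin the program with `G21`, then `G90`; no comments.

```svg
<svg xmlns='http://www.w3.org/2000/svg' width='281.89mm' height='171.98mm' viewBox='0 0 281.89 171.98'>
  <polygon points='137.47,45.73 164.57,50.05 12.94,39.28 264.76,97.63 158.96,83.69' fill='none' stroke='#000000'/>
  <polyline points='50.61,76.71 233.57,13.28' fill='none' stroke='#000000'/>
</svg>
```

G21
G90
G00 X137.47 Y126.25
M3 S431
G01 X164.57 Y121.93 F2446
G01 X12.94 Y132.70
G01 X264.76 Y74.35
G01 X158.96 Y88.29
G01 X137.47 Y126.25
G00 X50.61 Y95.27
M3 S431
G01 X233.57 Y158.70 F2446
M5
G00 X0.00 Y0.00

viewBox `0 0 281.89 171.98` with mm width/height → 1 unit = 1 mm. Flip: y_m = 171.98 − y_svg.

**Shape 1** — `<polygon>` closed polygon, stroke `#000000` → score (S431, F2446). Machine vertices: (137.47,126.25) → (164.57,121.93) → (12.94,132.70) → (264.76,74.35) → (158.96,88.29) → (137.47,126.25). Closed: final G1 returns to the first vertex.

**Shape 2** — `<polyline>` line segment, stroke `#000000` → score (S431, F2446). Machine vertices: (50.61,95.27) → (233.57,158.70). Open path.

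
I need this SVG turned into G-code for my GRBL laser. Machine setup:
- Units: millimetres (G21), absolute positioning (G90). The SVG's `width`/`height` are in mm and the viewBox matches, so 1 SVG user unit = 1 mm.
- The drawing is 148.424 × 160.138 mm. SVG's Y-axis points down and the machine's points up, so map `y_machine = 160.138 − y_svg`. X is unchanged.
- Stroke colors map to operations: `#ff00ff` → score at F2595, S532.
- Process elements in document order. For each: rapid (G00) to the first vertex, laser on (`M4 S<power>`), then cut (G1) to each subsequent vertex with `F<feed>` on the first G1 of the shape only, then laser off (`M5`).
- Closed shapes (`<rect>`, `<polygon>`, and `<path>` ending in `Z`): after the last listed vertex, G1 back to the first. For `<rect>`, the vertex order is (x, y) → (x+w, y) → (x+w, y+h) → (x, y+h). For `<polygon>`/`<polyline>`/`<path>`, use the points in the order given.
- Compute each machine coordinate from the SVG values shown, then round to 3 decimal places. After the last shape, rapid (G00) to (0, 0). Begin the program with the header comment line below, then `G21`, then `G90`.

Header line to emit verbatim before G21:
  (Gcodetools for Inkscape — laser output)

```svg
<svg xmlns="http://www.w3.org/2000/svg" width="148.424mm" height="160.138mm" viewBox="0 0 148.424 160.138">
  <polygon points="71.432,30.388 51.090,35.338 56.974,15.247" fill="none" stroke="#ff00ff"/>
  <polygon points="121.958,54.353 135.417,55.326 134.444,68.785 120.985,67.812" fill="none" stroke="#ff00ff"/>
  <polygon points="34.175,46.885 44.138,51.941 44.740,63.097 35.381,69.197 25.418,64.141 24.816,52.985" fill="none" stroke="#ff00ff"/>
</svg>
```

(Gcodetools for Inkscape — laser output)
G21
G90
G00 X71.432 Y129.750
M4 S532
G1 X51.090 Y124.800 F2595
G1 X56.974 Y144.891
G1 X71.432 Y129.750
M5
G00 X121.958 Y105.785
M4 S532
G1 X135.417 Y104.812 F2595
G1 X134.444 Y91.353
G1 X120.985 Y92.326
G1 X121.958 Y105.785
M5
G00 X34.175 Y113.253
M4 S532
G1 X44.138 Y108.197 F2595
G1 X44.740 Y97.041
G1 X35.381 Y90.941
G1 X25.418 Y95.997
G1 X24.816 Y107.153
G1 X34.175 Y113.253
M5
G00 X0.000 Y0.000

Since the viewBox matches the mm dimensions, user units are millimetres directly. The only transform is the Y-flip y_m = 160.138 − y_svg.

Shape 1 is a regular polygon drawn with `<polygon>`. Its stroke #ff00ff means score at S532, F2595. After flipping Y the toolpath is (71.432,129.750) → (51.090,124.800) → (56.974,144.891) → (71.432,129.750), returning to the start.

Shape 2 is a regular polygon drawn with `<polygon>`. Its stroke #ff00ff means score at S532, F2595. After flipping Y the toolpath is (121.958,105.785) → (135.417,104.812) → (134.444,91.353) → (120.985,92.326) → (121.958,105.785), returning to the start.

Shape 3 is a regular polygon drawn with `<polygon>`. Its stroke #ff00ff means score at S532, F2595. After flipping Y the toolpath is (34.175,113.253) → (44.138,108.197) → (44.740,97.041) → (35.381,90.941) → (25.418,95.997) → (24.816,107.153) → (34.175,113.253), returning to the start.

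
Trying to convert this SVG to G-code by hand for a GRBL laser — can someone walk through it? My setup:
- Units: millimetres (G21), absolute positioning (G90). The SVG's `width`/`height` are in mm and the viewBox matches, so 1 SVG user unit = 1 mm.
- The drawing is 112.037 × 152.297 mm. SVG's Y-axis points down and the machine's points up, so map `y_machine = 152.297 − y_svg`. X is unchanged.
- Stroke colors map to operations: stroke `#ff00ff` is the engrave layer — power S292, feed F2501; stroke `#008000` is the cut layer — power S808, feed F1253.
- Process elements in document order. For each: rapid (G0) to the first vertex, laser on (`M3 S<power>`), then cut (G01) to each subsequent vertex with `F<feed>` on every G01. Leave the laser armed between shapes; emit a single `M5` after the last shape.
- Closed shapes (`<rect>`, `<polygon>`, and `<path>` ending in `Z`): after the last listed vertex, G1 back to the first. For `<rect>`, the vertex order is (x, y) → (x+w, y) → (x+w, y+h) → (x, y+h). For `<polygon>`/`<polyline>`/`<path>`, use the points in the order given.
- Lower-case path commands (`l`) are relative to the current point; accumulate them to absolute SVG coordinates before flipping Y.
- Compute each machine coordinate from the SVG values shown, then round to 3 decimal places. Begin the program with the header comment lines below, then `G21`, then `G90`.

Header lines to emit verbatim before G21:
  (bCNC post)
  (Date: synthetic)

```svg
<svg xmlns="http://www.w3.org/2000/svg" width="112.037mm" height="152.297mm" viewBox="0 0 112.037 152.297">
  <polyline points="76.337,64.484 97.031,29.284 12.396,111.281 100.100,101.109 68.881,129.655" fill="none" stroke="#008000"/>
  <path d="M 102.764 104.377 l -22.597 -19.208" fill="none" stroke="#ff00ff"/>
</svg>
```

Since the viewBox matches the mm dimensions, user units are millimetres directly. The only transform is the Y-flip y_m = 152.297 − y_svg.

Shape 1 is a open polyline drawn with `<polyline>`. Its stroke #008000 means cut at S808, F1253. After flipping Y the toolpath is (76.337,87.813) → (97.031,123.013) → (12.396,41.016) → (100.100,51.188) → (68.881,22.642).

Shape 2 is a line segment drawn with `<path>`. Its stroke #ff00ff means engrave at S292, F2501. After flipping Y the toolpath is (102.764,47.920) → (80.167,67.128).

(bCNC post)
(Date: synthetic)
G21
G90
G0 X76.337 Y87.813
M3 S808
G01 X97.031 Y123.013 F1253
G01 X12.396 Y41.016 F1253
G01 X100.100 Y51.188 F1253
G01 X68.881 Y22.642 F1253
G0 X102.764 Y47.920
M3 S292
G01 X80.167 Y67.128 F2501
M5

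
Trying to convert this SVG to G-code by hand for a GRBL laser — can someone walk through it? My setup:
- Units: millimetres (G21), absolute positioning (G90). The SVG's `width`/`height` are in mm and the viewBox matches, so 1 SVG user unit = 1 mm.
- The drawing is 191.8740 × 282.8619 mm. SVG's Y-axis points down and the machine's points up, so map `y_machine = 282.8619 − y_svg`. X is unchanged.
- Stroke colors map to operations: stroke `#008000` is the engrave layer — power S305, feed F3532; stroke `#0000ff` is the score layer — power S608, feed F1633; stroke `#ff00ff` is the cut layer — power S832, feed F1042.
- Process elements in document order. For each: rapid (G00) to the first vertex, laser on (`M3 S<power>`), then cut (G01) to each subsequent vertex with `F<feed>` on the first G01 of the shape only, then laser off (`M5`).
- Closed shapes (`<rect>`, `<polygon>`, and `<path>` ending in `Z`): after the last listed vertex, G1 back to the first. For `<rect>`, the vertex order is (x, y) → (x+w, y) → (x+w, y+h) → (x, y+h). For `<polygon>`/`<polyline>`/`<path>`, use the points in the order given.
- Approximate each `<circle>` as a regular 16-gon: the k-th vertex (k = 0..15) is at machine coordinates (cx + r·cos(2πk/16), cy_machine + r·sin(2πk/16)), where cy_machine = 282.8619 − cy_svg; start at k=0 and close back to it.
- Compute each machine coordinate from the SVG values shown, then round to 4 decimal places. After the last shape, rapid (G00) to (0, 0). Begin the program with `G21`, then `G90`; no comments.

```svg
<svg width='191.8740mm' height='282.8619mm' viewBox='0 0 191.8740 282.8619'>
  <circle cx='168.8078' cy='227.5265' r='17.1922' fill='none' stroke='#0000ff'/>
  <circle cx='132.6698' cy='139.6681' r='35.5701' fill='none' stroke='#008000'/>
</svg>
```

Since the viewBox matches the mm dimensions, user units are millimetres directly. The only transform is the Y-flip y_m = 282.8619 − y_svg.

Shape 1 is a circle drawn with `<circle>`. Its stroke #0000ff means score at S608, F1633. After flipping Y the toolpath is (186.0000,55.3354) → (184.6913,61.9146) → (180.9645,67.4921) → (175.3870,71.2189) → (168.8078,72.5276) → (162.2286,71.2189) → (156.6511,67.4921) → (152.9243,61.9146) → (151.6156,55.3354) → (152.9243,48.7562) → (156.6511,43.1787) → (162.2286,39.4519) → (168.8078,38.1432) → (175.3870,39.4519) → (180.9645,43.1787) → (184.6913,48.7562) → (186.0000,55.3354), returning to the start.

Shape 2 is a circle drawn with `<circle>`. Its stroke #008000 means engrave at S305, F3532. After flipping Y the toolpath is (168.2399,143.1938) → (165.5323,156.8059) → (157.8217,168.3457) → (146.2819,176.0563) → (132.6698,178.7639) → (119.0577,176.0563) → (107.5179,168.3457) → (99.8073,156.8059) → (97.0997,143.1938) → (99.8073,129.5817) → (107.5179,118.0419) → (119.0577,110.3313) → (132.6698,107.6237) → (146.2819,110.3313) → (157.8217,118.0419) → (165.5323,129.5817) → (168.2399,143.1938), returning to the start.

G21
G90
G00 X186.0000 Y55.3354
M3 S608
G01 X184.6913 Y61.9146 F1633
G01 X180.9645 Y67.4921
G01 X175.3870 Y71.2189
G01 X168.8078 Y72.5276
G01 X162.2286 Y71.2189
G01 X156.6511 Y67.4921
G01 X152.9243 Y61.9146
G01 X151.6156 Y55.3354
G01 X152.9243 Y48.7562
G01 X156.6511 Y43.1787
G01 X162.2286 Y39.4519
G01 X168.8078 Y38.1432
G01 X175.3870 Y39.4519
G01 X180.9645 Y43.1787
G01 X184.6913 Y48.7562
G01 X186.0000 Y55.3354
M5
G00 X168.2399 Y143.1938
M3 S305
G01 X165.5323 Y156.8059 F3532
G01 X157.8217 Y168.3457
G01 X146.2819 Y176.0563
G01 X132.6698 Y178.7639
G01 X119.0577 Y176.0563
G01 X107.5179 Y168.3457
G01 X99.8073 Y156.8059
G01 X97.0997 Y143.1938
G01 X99.8073 Y129.5817
G01 X107.5179 Y118.0419
G01 X119.0577 Y110.3313
G01 X132.6698 Y107.6237
G01 X146.2819 Y110.3313
G01 X157.8217 Y118.0419
G01 X165.5323 Y129.5817
G01 X168.2399 Y143.1938
M5
G00 X0.0000 Y0.0000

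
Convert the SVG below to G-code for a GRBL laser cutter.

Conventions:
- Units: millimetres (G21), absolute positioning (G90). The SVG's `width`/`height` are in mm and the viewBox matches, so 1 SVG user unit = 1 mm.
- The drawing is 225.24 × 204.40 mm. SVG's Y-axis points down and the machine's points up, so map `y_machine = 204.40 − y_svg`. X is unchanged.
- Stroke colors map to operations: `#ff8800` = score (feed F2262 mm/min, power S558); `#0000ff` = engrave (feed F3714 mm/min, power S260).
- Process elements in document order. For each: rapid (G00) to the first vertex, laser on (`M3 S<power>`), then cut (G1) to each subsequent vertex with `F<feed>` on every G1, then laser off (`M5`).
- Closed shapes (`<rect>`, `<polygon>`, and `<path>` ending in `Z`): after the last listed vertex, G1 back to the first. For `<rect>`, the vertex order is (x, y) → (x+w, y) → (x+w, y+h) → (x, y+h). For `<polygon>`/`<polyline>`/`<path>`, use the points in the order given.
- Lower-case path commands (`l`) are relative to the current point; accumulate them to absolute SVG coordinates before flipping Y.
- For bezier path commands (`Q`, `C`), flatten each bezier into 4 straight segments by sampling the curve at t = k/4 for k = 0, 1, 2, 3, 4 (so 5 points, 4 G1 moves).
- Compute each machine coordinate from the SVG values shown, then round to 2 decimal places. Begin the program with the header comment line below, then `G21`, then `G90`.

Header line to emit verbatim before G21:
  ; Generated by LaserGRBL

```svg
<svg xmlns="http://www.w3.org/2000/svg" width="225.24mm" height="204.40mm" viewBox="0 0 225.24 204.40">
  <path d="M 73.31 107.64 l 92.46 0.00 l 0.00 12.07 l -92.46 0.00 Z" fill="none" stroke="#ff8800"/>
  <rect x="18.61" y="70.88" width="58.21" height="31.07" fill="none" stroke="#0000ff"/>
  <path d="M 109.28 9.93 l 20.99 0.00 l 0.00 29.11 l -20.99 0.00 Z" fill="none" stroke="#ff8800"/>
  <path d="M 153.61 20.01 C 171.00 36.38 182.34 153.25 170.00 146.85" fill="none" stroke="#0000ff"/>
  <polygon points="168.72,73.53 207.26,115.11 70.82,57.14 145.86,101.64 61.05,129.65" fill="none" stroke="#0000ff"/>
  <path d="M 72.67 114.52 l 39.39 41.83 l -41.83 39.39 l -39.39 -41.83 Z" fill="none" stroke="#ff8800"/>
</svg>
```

; Generated by LaserGRBL
G21
G90
G00 X73.31 Y96.76
M3 S558
G1 X165.77 Y96.76 F2262
G1 X165.77 Y84.69 F2262
G1 X73.31 Y84.69 F2262
G1 X73.31 Y96.76 F2262
M5
G00 X18.61 Y133.52
M3 S260
G1 X76.82 Y133.52 F3714
G1 X76.82 Y102.45 F3714
G1 X18.61 Y102.45 F3714
G1 X18.61 Y133.52 F3714
M5
G00 X109.28 Y194.47
M3 S558
G1 X130.27 Y194.47 F2262
G1 X130.27 Y165.36 F2262
G1 X109.28 Y165.36 F2262
G1 X109.28 Y194.47 F2262
M5
G00 X153.61 Y184.39
M3 S260
G1 X165.24 Y156.77 F3714
G1 X172.95 Y112.43 F3714
G1 X175.09 Y72.37 F3714
G1 X170.00 Y57.55 F3714
M5
G00 X168.72 Y130.87
M3 S260
G1 X207.26 Y89.29 F3714
G1 X70.82 Y147.26 F3714
G1 X145.86 Y102.76 F3714
G1 X61.05 Y74.75 F3714
G1 X168.72 Y130.87 F3714
M5
G00 X72.67 Y89.88
M3 S558
G1 X112.06 Y48.05 F2262
G1 X70.23 Y8.66 F2262
G1 X30.84 Y50.49 F2262
G1 X72.67 Y89.88 F2262
M5

Since the viewBox matches the mm dimensions, user units are millimetres directly. The only transform is the Y-flip y_m = 204.40 − y_svg.

Shape 1 is a rectangle drawn with `<path>`. Its stroke #ff8800 means score at S558, F2262. After flipping Y the toolpath is (73.31,96.76) → (165.77,96.76) → (165.77,84.69) → (73.31,84.69) → (73.31,96.76), returning to the start.

Shape 2 is a rectangle drawn with `<rect>`. Its stroke #0000ff means engrave at S260, F3714. After flipping Y the toolpath is (18.61,133.52) → (76.82,133.52) → (76.82,102.45) → (18.61,102.45) → (18.61,133.52), returning to the start.

Shape 3 is a rectangle drawn with `<path>`. Its stroke #ff8800 means score at S558, F2262. After flipping Y the toolpath is (109.28,194.47) → (130.27,194.47) → (130.27,165.36) → (109.28,165.36) → (109.28,194.47), returning to the start.

Shape 4 is a cubic bezier drawn with `<path>`. Its stroke #0000ff means engrave at S260, F3714. After flipping Y the toolpath is (153.61,184.39) → (165.24,156.77) → (172.95,112.43) → (175.09,72.37) → (170.00,57.55).

Shape 5 is a closed polygon drawn with `<polygon>`. Its stroke #0000ff means engrave at S260, F3714. After flipping Y the toolpath is (168.72,130.87) → (207.26,89.29) → (70.82,147.26) → (145.86,102.76) → (61.05,74.75) → (168.72,130.87), returning to the start.

Shape 6 is a regular polygon drawn with `<path>`. Its stroke #ff8800 means score at S558, F2262. After flipping Y the toolpath is (72.67,89.88) → (112.06,48.05) → (70.23,8.66) → (30.84,50.49) → (72.67,89.88), returning to the start.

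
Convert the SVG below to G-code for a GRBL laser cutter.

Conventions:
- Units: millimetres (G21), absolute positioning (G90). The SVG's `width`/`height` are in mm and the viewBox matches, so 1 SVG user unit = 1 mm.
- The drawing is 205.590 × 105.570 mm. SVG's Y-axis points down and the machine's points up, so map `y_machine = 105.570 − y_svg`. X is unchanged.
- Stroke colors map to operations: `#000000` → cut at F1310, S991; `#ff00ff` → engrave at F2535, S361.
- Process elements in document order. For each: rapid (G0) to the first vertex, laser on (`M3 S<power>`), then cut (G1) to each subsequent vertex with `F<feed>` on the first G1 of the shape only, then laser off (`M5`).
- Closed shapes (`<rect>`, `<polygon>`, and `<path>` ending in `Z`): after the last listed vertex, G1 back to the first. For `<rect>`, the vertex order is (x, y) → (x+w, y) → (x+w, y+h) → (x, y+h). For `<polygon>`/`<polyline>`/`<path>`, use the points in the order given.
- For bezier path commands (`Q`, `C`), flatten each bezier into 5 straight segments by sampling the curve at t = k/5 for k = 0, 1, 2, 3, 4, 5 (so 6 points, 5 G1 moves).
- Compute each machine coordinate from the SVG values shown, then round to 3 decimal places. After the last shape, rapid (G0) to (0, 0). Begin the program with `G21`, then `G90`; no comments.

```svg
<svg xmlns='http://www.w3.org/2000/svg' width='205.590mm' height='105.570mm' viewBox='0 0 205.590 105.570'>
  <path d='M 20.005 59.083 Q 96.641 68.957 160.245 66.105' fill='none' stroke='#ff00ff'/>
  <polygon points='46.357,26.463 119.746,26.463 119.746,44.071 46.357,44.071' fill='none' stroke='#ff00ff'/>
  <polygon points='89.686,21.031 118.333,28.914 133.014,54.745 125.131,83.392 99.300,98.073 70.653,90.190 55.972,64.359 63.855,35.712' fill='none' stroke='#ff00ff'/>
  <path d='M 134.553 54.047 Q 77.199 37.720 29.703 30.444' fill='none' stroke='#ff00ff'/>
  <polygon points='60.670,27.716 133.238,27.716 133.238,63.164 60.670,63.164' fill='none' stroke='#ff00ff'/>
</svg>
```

G21
G90
G0 X20.005 Y46.487
M3 S361
G1 X50.138 Y43.046 F2535
G1 X79.229 Y40.624
G1 X107.277 Y39.220
G1 X134.282 Y38.833
G1 X160.245 Y39.465
M5
G0 X46.357 Y79.107
M3 S361
G1 X119.746 Y79.107 F2535
G1 X119.746 Y61.499
G1 X46.357 Y61.499
G1 X46.357 Y79.107
M5
G0 X89.686 Y84.539
M3 S361
G1 X118.333 Y76.656 F2535
G1 X133.014 Y50.825
G1 X125.131 Y22.178
G1 X99.300 Y7.497
G1 X70.653 Y15.380
G1 X55.972 Y41.211
G1 X63.855 Y69.858
G1 X89.686 Y84.539
M5
G0 X134.553 Y51.523
M3 S361
G1 X112.006 Y57.692 F2535
G1 X90.247 Y63.136
G1 X69.277 Y67.857
G1 X49.096 Y71.854
G1 X29.703 Y75.126
M5
G0 X60.670 Y77.854
M3 S361
G1 X133.238 Y77.854 F2535
G1 X133.238 Y42.406
G1 X60.670 Y42.406
G1 X60.670 Y77.854
M5
G0 X0.000 Y0.000

Since the viewBox matches the mm dimensions, user units are millimetres directly. The only transform is the Y-flip y_m = 105.570 − y_svg.

Shape 1 is a quadratic bezier drawn with `<path>`. Its stroke #ff00ff means engrave at S361, F2535. After flipping Y the toolpath is (20.005,46.487) → (50.138,43.046) → (79.229,40.624) → (107.277,39.220) → (134.282,38.833) → (160.245,39.465).

Shape 2 is a rectangle drawn with `<polygon>`. Its stroke #ff00ff means engrave at S361, F2535. After flipping Y the toolpath is (46.357,79.107) → (119.746,79.107) → (119.746,61.499) → (46.357,61.499) → (46.357,79.107), returning to the start.

Shape 3 is a regular polygon drawn with `<polygon>`. Its stroke #ff00ff means engrave at S361, F2535. After flipping Y the toolpath is (89.686,84.539) → (118.333,76.656) → (133.014,50.825) → (125.131,22.178) → (99.300,7.497) → (70.653,15.380) → (55.972,41.211) → (63.855,69.858) → (89.686,84.539), returning to the start.

Shape 4 is a quadratic bezier drawn with `<path>`. Its stroke #ff00ff means engrave at S361, F2535. After flipping Y the toolpath is (134.553,51.523) → (112.006,57.692) → (90.247,63.136) → (69.277,67.857) → (49.096,71.854) → (29.703,75.126).

Shape 5 is a rectangle drawn with `<polygon>`. Its stroke #ff00ff means engrave at S361, F2535. After flipping Y the toolpath is (60.670,77.854) → (133.238,77.854) → (133.238,42.406) → (60.670,42.406) → (60.670,77.854), returning to the start.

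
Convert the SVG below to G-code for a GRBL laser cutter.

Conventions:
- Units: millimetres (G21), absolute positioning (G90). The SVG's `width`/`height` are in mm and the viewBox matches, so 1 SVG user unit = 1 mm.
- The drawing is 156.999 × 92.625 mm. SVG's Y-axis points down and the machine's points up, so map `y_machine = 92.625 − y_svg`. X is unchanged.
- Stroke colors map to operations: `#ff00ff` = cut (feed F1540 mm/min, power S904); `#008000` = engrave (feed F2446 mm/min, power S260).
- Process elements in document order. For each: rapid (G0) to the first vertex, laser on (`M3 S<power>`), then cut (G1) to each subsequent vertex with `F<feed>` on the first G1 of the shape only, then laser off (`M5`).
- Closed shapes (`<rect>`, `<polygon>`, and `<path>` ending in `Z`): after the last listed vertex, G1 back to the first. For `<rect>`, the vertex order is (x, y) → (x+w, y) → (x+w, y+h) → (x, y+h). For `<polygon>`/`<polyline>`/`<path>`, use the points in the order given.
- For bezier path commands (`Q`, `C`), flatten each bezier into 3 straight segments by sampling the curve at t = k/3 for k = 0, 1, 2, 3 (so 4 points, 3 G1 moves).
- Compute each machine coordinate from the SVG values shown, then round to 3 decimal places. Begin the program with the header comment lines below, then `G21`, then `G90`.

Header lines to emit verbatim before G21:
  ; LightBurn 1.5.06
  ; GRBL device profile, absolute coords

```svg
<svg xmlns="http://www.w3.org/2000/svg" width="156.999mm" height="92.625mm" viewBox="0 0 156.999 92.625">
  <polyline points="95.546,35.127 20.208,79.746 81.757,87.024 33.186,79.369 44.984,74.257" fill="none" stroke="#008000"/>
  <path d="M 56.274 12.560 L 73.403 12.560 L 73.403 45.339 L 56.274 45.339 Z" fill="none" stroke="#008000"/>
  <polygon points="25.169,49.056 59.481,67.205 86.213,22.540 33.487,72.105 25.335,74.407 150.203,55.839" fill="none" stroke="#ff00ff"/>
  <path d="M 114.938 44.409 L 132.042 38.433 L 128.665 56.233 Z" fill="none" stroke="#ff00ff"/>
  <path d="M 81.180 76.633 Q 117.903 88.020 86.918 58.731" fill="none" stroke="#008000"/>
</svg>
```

; LightBurn 1.5.06
; GRBL device profile, absolute coords
G21
G90
G0 X95.546 Y57.498
M3 S260
G1 X20.208 Y12.879 F2446
G1 X81.757 Y5.601
G1 X33.186 Y13.256
G1 X44.984 Y18.368
M5
G0 X56.274 Y80.065
M3 S260
G1 X73.403 Y80.065 F2446
G1 X73.403 Y47.286
G1 X56.274 Y47.286
G1 X56.274 Y80.065
M5
G0 X25.169 Y43.569
M3 S904
G1 X59.481 Y25.420 F1540
G1 X86.213 Y70.085
G1 X33.487 Y20.520
G1 X25.335 Y18.218
G1 X150.203 Y36.786
G1 X25.169 Y43.569
M5
G0 X114.938 Y48.216
M3 S904
G1 X132.042 Y54.192 F1540
G1 X128.665 Y36.392
G1 X114.938 Y48.216
M5
G0 X81.180 Y15.992
M3 S260
G1 X98.139 Y12.920 F2446
G1 X100.052 Y18.888
G1 X86.918 Y33.894
M5

viewBox `0 0 156.999 92.625` with mm width/height → 1 unit = 1 mm. Flip: y_m = 92.625 − y_svg.

**Shape 1** — `<polyline>` open polyline, stroke `#008000` → engrave (S260, F2446). Machine vertices: (95.546,57.498) → (20.208,12.879) → (81.757,5.601) → (33.186,13.256) → (44.984,18.368). Open path.

**Shape 2** — `<path>` rectangle, stroke `#008000` → engrave (S260, F2446). Machine vertices: (56.274,80.065) → (73.403,80.065) → (73.403,47.286) → (56.274,47.286) → (56.274,80.065). Closed: final G1 returns to the first vertex.

**Shape 3** — `<polygon>` closed polygon, stroke `#ff00ff` → cut (S904, F1540). Machine vertices: (25.169,43.569) → (59.481,25.420) → (86.213,70.085) → (33.487,20.520) → (25.335,18.218) → (150.203,36.786) → (25.169,43.569). Closed: final G1 returns to the first vertex.

**Shape 4** — `<path>` regular polygon, stroke `#ff00ff` → cut (S904, F1540). Machine vertices: (114.938,48.216) → (132.042,54.192) → (128.665,36.392) → (114.938,48.216). Closed: final G1 returns to the first vertex.

**Shape 5** — `<path>` quadratic bezier, stroke `#008000` → engrave (S260, F2446). Control points (SVG): P0=(81.180,76.633), P1=(117.903,88.020), P2=(86.918,58.731); sampled at t=k/3. Machine vertices: (81.180,15.992) → (98.139,12.920) → (100.052,18.888) → (86.918,33.894). Open path.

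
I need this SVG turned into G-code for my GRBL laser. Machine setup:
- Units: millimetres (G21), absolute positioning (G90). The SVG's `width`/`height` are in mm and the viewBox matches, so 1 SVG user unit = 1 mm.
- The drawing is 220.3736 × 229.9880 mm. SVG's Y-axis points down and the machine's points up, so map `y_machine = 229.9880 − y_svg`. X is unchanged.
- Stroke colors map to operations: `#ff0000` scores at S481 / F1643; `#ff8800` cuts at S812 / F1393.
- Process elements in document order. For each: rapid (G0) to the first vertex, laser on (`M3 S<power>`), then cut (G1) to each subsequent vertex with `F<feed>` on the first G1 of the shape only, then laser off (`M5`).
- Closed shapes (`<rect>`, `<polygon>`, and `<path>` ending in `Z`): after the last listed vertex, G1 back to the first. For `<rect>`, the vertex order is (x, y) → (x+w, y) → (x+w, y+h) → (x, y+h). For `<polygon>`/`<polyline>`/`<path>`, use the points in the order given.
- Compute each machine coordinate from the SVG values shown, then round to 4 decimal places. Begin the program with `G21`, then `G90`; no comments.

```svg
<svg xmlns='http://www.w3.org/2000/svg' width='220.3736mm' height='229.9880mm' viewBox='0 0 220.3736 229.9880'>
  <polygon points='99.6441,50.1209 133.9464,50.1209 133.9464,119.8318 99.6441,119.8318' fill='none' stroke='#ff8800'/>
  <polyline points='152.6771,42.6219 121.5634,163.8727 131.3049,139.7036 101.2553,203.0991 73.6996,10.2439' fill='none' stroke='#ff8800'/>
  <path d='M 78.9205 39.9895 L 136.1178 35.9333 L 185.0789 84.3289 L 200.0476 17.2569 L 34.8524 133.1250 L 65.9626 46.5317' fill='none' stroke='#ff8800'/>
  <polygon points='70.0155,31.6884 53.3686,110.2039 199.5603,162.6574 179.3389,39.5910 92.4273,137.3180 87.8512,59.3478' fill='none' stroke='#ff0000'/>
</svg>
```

G21
G90
G0 X99.6441 Y179.8671
M3 S812
G1 X133.9464 Y179.8671 F1393
G1 X133.9464 Y110.1562
G1 X99.6441 Y110.1562
G1 X99.6441 Y179.8671
M5
G0 X152.6771 Y187.3661
M3 S812
G1 X121.5634 Y66.1153 F1393
G1 X131.3049 Y90.2844
G1 X101.2553 Y26.8889
G1 X73.6996 Y219.7441
M5
G0 X78.9205 Y189.9985
M3 S812
G1 X136.1178 Y194.0547 F1393
G1 X185.0789 Y145.6591
G1 X200.0476 Y212.7311
G1 X34.8524 Y96.8630
G1 X65.9626 Y183.4563
M5
G0 X70.0155 Y198.2996
M3 S481
G1 X53.3686 Y119.7841 F1643
G1 X199.5603 Y67.3306
G1 X179.3389 Y190.3970
G1 X92.4273 Y92.6700
G1 X87.8512 Y170.6402
G1 X70.0155 Y198.2996
M5

1 u = 1 mm; y_m = 229.9880 − y.

[1] `<polygon>` rectangle, #ff8800→cut S812 F1393: (99.6441,179.8671) → (133.9464,179.8671) → (133.9464,110.1562) → (99.6441,110.1562) → (99.6441,179.8671) (closed)

[2] `<polyline>` open polyline, #ff8800→cut S812 F1393: (152.6771,187.3661) → (121.5634,66.1153) → (131.3049,90.2844) → (101.2553,26.8889) → (73.6996,219.7441)

[3] `<path>` open polyline, #ff8800→cut S812 F1393: (78.9205,189.9985) → (136.1178,194.0547) → (185.0789,145.6591) → (200.0476,212.7311) → (34.8524,96.8630) → (65.9626,183.4563)

[4] `<polygon>` closed polygon, #ff0000→score S481 F1643: (70.0155,198.2996) → (53.3686,119.7841) → (199.5603,67.3306) → (179.3389,190.3970) → (92.4273,92.6700) → (87.8512,170.6402) → (70.0155,198.2996) (closed)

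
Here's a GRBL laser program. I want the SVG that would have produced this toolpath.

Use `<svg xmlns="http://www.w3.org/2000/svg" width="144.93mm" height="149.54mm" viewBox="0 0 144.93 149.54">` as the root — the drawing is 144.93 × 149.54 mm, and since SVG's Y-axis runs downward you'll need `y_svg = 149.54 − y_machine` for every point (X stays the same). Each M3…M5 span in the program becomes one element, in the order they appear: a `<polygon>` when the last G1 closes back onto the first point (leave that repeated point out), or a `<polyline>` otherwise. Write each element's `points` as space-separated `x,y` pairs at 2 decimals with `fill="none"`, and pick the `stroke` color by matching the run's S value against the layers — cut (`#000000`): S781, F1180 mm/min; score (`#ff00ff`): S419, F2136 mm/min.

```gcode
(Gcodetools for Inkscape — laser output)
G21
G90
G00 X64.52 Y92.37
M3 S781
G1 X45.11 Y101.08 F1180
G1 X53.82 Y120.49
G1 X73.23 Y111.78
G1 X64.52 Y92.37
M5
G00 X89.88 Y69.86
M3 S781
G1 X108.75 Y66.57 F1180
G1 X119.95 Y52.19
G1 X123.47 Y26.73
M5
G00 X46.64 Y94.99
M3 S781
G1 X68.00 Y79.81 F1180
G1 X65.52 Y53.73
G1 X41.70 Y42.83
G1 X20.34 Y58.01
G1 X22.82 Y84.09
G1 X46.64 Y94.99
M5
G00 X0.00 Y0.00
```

<svg xmlns="http://www.w3.org/2000/svg" width="144.93mm" height="149.54mm" viewBox="0 0 144.93 149.54">
  <polygon points="64.52,57.17 45.11,48.46 53.82,29.05 73.23,37.76" fill="none" stroke="#000000"/>
  <polyline points="89.88,79.68 108.75,82.97 119.95,97.35 123.47,122.81" fill="none" stroke="#000000"/>
  <polygon points="46.64,54.55 68.00,69.73 65.52,95.81 41.70,106.71 20.34,91.53 22.82,65.45" fill="none" stroke="#000000"/>
</svg>

Each laser-on run becomes one SVG element. Flip Y back into SVG space with y_svg = 149.54 − y_machine. Every run uses S781, so all elements get stroke `#000000` (cut).

Run 1: The run returns to its start, so emit a `<polygon>` with points (Y-flipped): 64.52,57.17 45.11,48.46 53.82,29.05 73.23,37.76.

Run 2: The run is open, so emit a `<polyline>` with points (Y-flipped): 89.88,79.68 108.75,82.97 119.95,97.35 123.47,122.81.

Run 3: The run returns to its start, so emit a `<polygon>` with points (Y-flipped): 46.64,54.55 68.00,69.73 65.52,95.81 41.70,106.71 20.34,91.53 22.82,65.45.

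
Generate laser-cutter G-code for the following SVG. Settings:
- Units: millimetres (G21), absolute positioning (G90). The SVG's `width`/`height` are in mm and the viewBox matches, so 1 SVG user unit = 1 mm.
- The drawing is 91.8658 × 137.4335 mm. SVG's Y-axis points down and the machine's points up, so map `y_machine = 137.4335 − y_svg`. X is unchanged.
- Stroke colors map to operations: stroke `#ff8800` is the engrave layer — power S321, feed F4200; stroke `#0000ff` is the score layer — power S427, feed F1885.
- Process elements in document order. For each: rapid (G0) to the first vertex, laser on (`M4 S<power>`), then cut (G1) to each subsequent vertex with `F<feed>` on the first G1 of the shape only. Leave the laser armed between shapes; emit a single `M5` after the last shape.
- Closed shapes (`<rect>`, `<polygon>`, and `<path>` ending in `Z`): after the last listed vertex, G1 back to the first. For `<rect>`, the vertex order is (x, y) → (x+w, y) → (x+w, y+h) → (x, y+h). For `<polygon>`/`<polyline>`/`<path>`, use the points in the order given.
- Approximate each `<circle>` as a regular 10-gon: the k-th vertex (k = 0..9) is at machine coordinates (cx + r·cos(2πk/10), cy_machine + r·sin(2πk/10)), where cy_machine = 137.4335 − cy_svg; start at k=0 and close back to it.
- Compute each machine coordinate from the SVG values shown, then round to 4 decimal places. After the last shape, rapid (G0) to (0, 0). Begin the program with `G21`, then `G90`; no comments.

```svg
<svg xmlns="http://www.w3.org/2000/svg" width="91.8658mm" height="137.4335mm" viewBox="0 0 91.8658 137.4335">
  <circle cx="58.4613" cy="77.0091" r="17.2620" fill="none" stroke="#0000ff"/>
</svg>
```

viewBox `0 0 91.8658 137.4335` with mm width/height → 1 unit = 1 mm. Flip: y_m = 137.4335 − y_svg.

**Shape 1** — `<circle>` circle, stroke `#0000ff` → score (S427, F1885). Machine vertices: (75.7233,60.4244) → (72.4266,70.5707) → (63.7956,76.8415) → (53.1270,76.8415) → (44.4960,70.5707) → (41.1993,60.4244) → (44.4960,50.2781) → (53.1270,44.0073) → (63.7956,44.0073) → (72.4266,50.2781) → (75.7233,60.4244). Closed: final G1 returns to the first vertex.

G21
G90
G0 X75.7233 Y60.4244
M4 S427
G1 X72.4266 Y70.5707 F1885
G1 X63.7956 Y76.8415
G1 X53.1270 Y76.8415
G1 X44.4960 Y70.5707
G1 X41.1993 Y60.4244
G1 X44.4960 Y50.2781
G1 X53.1270 Y44.0073
G1 X63.7956 Y44.0073
G1 X72.4266 Y50.2781
G1 X75.7233 Y60.4244
M5
G0 X0.0000 Y0.0000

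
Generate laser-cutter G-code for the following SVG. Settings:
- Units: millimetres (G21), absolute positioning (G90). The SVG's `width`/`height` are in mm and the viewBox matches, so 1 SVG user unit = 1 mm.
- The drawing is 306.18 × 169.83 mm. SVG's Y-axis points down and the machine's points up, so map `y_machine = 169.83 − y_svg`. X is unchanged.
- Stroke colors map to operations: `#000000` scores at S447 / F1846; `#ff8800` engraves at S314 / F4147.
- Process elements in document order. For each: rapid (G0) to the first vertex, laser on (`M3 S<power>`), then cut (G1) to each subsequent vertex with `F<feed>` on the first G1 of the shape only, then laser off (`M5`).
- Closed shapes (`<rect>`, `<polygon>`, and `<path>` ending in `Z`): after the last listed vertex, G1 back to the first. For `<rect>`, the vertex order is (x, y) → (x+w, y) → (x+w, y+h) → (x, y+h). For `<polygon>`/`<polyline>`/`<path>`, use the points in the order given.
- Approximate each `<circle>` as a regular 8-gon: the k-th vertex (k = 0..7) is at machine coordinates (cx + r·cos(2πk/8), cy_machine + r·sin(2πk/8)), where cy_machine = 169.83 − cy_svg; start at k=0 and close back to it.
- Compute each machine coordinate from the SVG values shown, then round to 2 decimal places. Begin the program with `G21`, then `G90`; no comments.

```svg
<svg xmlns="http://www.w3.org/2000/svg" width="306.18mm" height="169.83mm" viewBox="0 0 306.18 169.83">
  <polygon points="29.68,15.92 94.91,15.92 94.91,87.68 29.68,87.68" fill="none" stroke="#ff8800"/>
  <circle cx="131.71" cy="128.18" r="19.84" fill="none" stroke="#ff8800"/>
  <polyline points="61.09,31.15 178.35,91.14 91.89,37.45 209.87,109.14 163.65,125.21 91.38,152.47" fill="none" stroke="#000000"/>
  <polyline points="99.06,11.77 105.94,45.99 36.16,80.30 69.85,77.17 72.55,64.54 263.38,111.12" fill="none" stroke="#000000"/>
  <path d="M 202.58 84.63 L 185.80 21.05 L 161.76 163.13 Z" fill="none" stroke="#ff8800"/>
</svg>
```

viewBox `0 0 306.18 169.83` with mm width/height → 1 unit = 1 mm. Flip: y_m = 169.83 − y_svg.

**Shape 1** — `<polygon>` rectangle, stroke `#ff8800` → engrave (S314, F4147). Machine vertices: (29.68,153.91) → (94.91,153.91) → (94.91,82.15) → (29.68,82.15) → (29.68,153.91). Closed: final G1 returns to the first vertex.

**Shape 2** — `<circle>` circle, stroke `#ff8800` → engrave (S314, F4147). Machine vertices: (151.55,41.65) → (145.74,55.68) → (131.71,61.49) → (117.68,55.68) → (111.87,41.65) → (117.68,27.62) → (131.71,21.81) → (145.74,27.62) → (151.55,41.65). Closed: final G1 returns to the first vertex.

**Shape 3** — `<polyline>` open polyline, stroke `#000000` → score (S447, F1846). Machine vertices: (61.09,138.68) → (178.35,78.69) → (91.89,132.38) → (209.87,60.69) → (163.65,44.62) → (91.38,17.36). Open path.

**Shape 4** — `<polyline>` open polyline, stroke `#000000` → score (S447, F1846). Machine vertices: (99.06,158.06) → (105.94,123.84) → (36.16,89.53) → (69.85,92.66) → (72.55,105.29) → (263.38,58.71). Open path.

**Shape 5** — `<path>` closed polygon, stroke `#ff8800` → engrave (S314, F4147). Machine vertices: (202.58,85.20) → (185.80,148.78) → (161.76,6.70) → (202.58,85.20). Closed: final G1 returns to the first vertex.

G21
G90
G0 X29.68 Y153.91
M3 S314
G1 X94.91 Y153.91 F4147
G1 X94.91 Y82.15
G1 X29.68 Y82.15
G1 X29.68 Y153.91
M5
G0 X151.55 Y41.65
M3 S314
G1 X145.74 Y55.68 F4147
G1 X131.71 Y61.49
G1 X117.68 Y55.68
G1 X111.87 Y41.65
G1 X117.68 Y27.62
G1 X131.71 Y21.81
G1 X145.74 Y27.62
G1 X151.55 Y41.65
M5
G0 X61.09 Y138.68
M3 S447
G1 X178.35 Y78.69 F1846
G1 X91.89 Y132.38
G1 X209.87 Y60.69
G1 X163.65 Y44.62
G1 X91.38 Y17.36
M5
G0 X99.06 Y158.06
M3 S447
G1 X105.94 Y123.84 F1846
G1 X36.16 Y89.53
G1 X69.85 Y92.66
G1 X72.55 Y105.29
G1 X263.38 Y58.71
M5
G0 X202.58 Y85.20
M3 S314
G1 X185.80 Y148.78 F4147
G1 X161.76 Y6.70
G1 X202.58 Y85.20
M5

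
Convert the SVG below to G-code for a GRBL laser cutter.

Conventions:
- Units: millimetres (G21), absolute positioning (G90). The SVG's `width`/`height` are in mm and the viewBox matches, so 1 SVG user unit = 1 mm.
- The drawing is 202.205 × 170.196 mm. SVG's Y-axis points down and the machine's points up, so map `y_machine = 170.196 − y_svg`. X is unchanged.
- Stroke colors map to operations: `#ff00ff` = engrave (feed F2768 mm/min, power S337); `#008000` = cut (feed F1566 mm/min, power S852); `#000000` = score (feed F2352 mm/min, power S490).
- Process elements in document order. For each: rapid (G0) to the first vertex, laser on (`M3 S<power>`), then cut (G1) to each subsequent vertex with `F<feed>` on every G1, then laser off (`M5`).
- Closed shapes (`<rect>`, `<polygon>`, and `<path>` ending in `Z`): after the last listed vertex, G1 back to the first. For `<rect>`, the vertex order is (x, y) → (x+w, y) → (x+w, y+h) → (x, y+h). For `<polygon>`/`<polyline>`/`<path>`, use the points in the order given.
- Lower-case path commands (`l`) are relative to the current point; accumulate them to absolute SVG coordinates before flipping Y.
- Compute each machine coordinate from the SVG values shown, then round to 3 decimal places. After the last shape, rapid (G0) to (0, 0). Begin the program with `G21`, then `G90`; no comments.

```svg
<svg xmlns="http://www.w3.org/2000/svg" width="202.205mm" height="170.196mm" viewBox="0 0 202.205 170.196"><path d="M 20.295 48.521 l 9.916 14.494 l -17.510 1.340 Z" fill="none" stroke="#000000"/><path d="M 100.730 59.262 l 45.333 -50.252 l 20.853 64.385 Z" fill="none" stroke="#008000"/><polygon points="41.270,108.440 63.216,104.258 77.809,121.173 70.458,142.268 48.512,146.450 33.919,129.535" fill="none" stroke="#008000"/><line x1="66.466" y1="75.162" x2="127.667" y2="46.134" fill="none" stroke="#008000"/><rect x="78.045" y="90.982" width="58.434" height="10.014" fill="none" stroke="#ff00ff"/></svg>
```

G21
G90
G0 X20.295 Y121.675
M3 S490
G1 X30.211 Y107.181 F2352
G1 X12.701 Y105.841 F2352
G1 X20.295 Y121.675 F2352
M5
G0 X100.730 Y110.934
M3 S852
G1 X146.063 Y161.186 F1566
G1 X166.916 Y96.801 F1566
G1 X100.730 Y110.934 F1566
M5
G0 X41.270 Y61.756
M3 S852
G1 X63.216 Y65.938 F1566
G1 X77.809 Y49.023 F1566
G1 X70.458 Y27.928 F1566
G1 X48.512 Y23.746 F1566
G1 X33.919 Y40.661 F1566
G1 X41.270 Y61.756 F1566
M5
G0 X66.466 Y95.034
M3 S852
G1 X127.667 Y124.062 F1566
M5
G0 X78.045 Y79.214
M3 S337
G1 X136.479 Y79.214 F2768
G1 X136.479 Y69.200 F2768
G1 X78.045 Y69.200 F2768
G1 X78.045 Y79.214 F2768
M5
G0 X0.000 Y0.000

viewBox `0 0 202.205 170.196` with mm width/height → 1 unit = 1 mm. Flip: y_m = 170.196 − y_svg.

**Shape 1** — `<path>` regular polygon, stroke `#000000` → score (S490, F2352). Machine vertices: (20.295,121.675) → (30.211,107.181) → (12.701,105.841) → (20.295,121.675). Closed: final G1 returns to the first vertex.

**Shape 2** — `<path>` regular polygon, stroke `#008000` → cut (S852, F1566). Machine vertices: (100.730,110.934) → (146.063,161.186) → (166.916,96.801) → (100.730,110.934). Closed: final G1 returns to the first vertex.

**Shape 3** — `<polygon>` regular polygon, stroke `#008000` → cut (S852, F1566). Machine vertices: (41.270,61.756) → (63.216,65.938) → (77.809,49.023) → (70.458,27.928) → (48.512,23.746) → (33.919,40.661) → (41.270,61.756). Closed: final G1 returns to the first vertex.

**Shape 4** — `<line>` line segment, stroke `#008000` → cut (S852, F1566). Machine vertices: (66.466,95.034) → (127.667,124.062). Open path.

**Shape 5** — `<rect>` rectangle, stroke `#ff00ff` → engrave (S337, F2768). Machine vertices: (78.045,79.214) → (136.479,79.214) → (136.479,69.200) → (78.045,69.200) → (78.045,79.214). Closed: final G1 returns to the first vertex.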